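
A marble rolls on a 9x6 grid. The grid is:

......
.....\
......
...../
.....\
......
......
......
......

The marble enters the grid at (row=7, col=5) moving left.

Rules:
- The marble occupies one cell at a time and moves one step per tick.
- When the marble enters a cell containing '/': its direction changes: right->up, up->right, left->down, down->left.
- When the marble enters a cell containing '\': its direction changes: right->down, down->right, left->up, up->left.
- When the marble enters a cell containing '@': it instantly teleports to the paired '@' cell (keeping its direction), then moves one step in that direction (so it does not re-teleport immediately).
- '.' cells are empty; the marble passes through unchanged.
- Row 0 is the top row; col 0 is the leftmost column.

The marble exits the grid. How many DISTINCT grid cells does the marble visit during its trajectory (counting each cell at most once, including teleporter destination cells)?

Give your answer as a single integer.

Step 1: enter (7,5), '.' pass, move left to (7,4)
Step 2: enter (7,4), '.' pass, move left to (7,3)
Step 3: enter (7,3), '.' pass, move left to (7,2)
Step 4: enter (7,2), '.' pass, move left to (7,1)
Step 5: enter (7,1), '.' pass, move left to (7,0)
Step 6: enter (7,0), '.' pass, move left to (7,-1)
Step 7: at (7,-1) — EXIT via left edge, pos 7
Distinct cells visited: 6 (path length 6)

Answer: 6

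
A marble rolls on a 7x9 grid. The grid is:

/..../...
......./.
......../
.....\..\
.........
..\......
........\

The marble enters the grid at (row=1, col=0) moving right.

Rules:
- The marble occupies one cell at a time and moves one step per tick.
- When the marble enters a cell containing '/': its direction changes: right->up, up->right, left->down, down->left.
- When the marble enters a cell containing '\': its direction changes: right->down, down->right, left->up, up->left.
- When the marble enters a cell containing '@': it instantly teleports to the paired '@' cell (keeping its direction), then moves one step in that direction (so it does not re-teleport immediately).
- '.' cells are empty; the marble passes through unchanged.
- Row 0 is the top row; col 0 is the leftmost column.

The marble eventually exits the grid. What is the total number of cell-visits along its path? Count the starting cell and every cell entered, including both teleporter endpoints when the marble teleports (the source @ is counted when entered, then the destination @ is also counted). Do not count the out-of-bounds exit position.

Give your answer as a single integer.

Step 1: enter (1,0), '.' pass, move right to (1,1)
Step 2: enter (1,1), '.' pass, move right to (1,2)
Step 3: enter (1,2), '.' pass, move right to (1,3)
Step 4: enter (1,3), '.' pass, move right to (1,4)
Step 5: enter (1,4), '.' pass, move right to (1,5)
Step 6: enter (1,5), '.' pass, move right to (1,6)
Step 7: enter (1,6), '.' pass, move right to (1,7)
Step 8: enter (1,7), '/' deflects right->up, move up to (0,7)
Step 9: enter (0,7), '.' pass, move up to (-1,7)
Step 10: at (-1,7) — EXIT via top edge, pos 7
Path length (cell visits): 9

Answer: 9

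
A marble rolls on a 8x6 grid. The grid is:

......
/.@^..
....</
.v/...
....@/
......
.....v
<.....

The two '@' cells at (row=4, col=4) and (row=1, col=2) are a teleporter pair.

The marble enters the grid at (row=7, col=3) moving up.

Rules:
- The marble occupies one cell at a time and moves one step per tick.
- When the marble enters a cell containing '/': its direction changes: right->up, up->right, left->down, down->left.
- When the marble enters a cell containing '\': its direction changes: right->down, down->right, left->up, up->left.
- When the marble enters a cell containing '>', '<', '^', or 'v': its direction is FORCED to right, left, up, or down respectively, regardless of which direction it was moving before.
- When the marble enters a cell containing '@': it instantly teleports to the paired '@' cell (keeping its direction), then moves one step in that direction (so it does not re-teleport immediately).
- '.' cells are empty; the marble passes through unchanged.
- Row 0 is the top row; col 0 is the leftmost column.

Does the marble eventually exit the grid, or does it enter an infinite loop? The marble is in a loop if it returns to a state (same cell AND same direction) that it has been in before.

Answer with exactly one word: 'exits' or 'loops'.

Answer: exits

Derivation:
Step 1: enter (7,3), '.' pass, move up to (6,3)
Step 2: enter (6,3), '.' pass, move up to (5,3)
Step 3: enter (5,3), '.' pass, move up to (4,3)
Step 4: enter (4,3), '.' pass, move up to (3,3)
Step 5: enter (3,3), '.' pass, move up to (2,3)
Step 6: enter (2,3), '.' pass, move up to (1,3)
Step 7: enter (1,3), '^' forces up->up, move up to (0,3)
Step 8: enter (0,3), '.' pass, move up to (-1,3)
Step 9: at (-1,3) — EXIT via top edge, pos 3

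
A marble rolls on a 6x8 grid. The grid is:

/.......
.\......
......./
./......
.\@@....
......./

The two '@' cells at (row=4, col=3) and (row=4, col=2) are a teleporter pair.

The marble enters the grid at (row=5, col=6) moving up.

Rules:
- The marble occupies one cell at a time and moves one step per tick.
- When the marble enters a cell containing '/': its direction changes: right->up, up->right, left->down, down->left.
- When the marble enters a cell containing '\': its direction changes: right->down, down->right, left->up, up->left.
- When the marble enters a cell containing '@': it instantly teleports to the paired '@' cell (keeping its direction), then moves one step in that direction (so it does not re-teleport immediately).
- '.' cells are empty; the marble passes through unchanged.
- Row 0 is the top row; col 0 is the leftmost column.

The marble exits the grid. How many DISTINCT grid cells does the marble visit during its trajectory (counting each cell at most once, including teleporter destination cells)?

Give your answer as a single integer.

Step 1: enter (5,6), '.' pass, move up to (4,6)
Step 2: enter (4,6), '.' pass, move up to (3,6)
Step 3: enter (3,6), '.' pass, move up to (2,6)
Step 4: enter (2,6), '.' pass, move up to (1,6)
Step 5: enter (1,6), '.' pass, move up to (0,6)
Step 6: enter (0,6), '.' pass, move up to (-1,6)
Step 7: at (-1,6) — EXIT via top edge, pos 6
Distinct cells visited: 6 (path length 6)

Answer: 6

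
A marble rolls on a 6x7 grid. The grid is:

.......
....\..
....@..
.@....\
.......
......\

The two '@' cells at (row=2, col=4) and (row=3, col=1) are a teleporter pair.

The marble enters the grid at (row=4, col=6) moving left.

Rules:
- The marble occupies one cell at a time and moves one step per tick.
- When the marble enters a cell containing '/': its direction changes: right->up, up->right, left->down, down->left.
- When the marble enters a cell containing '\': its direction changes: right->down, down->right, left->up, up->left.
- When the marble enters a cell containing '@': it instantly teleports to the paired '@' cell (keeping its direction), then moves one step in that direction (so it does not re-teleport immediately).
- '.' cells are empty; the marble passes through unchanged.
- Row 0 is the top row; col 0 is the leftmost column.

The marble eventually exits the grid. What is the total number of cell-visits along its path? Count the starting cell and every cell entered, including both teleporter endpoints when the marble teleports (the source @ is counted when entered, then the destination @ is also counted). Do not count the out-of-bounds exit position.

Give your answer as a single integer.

Step 1: enter (4,6), '.' pass, move left to (4,5)
Step 2: enter (4,5), '.' pass, move left to (4,4)
Step 3: enter (4,4), '.' pass, move left to (4,3)
Step 4: enter (4,3), '.' pass, move left to (4,2)
Step 5: enter (4,2), '.' pass, move left to (4,1)
Step 6: enter (4,1), '.' pass, move left to (4,0)
Step 7: enter (4,0), '.' pass, move left to (4,-1)
Step 8: at (4,-1) — EXIT via left edge, pos 4
Path length (cell visits): 7

Answer: 7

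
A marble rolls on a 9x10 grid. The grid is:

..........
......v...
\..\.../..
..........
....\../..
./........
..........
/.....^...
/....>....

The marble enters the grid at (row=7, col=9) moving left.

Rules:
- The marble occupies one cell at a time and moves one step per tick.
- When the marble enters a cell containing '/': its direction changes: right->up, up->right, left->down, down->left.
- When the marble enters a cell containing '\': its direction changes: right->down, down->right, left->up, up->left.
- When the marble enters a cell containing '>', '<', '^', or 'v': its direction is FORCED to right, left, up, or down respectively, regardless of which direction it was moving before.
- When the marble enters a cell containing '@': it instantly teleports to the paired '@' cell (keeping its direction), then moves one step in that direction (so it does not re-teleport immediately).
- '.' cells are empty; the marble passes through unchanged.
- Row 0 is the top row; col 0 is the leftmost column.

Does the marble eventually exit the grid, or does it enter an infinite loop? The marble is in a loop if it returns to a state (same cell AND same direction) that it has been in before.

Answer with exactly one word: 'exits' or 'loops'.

Step 1: enter (7,9), '.' pass, move left to (7,8)
Step 2: enter (7,8), '.' pass, move left to (7,7)
Step 3: enter (7,7), '.' pass, move left to (7,6)
Step 4: enter (7,6), '^' forces left->up, move up to (6,6)
Step 5: enter (6,6), '.' pass, move up to (5,6)
Step 6: enter (5,6), '.' pass, move up to (4,6)
Step 7: enter (4,6), '.' pass, move up to (3,6)
Step 8: enter (3,6), '.' pass, move up to (2,6)
Step 9: enter (2,6), '.' pass, move up to (1,6)
Step 10: enter (1,6), 'v' forces up->down, move down to (2,6)
Step 11: enter (2,6), '.' pass, move down to (3,6)
Step 12: enter (3,6), '.' pass, move down to (4,6)
Step 13: enter (4,6), '.' pass, move down to (5,6)
Step 14: enter (5,6), '.' pass, move down to (6,6)
Step 15: enter (6,6), '.' pass, move down to (7,6)
Step 16: enter (7,6), '^' forces down->up, move up to (6,6)
Step 17: at (6,6) dir=up — LOOP DETECTED (seen before)

Answer: loops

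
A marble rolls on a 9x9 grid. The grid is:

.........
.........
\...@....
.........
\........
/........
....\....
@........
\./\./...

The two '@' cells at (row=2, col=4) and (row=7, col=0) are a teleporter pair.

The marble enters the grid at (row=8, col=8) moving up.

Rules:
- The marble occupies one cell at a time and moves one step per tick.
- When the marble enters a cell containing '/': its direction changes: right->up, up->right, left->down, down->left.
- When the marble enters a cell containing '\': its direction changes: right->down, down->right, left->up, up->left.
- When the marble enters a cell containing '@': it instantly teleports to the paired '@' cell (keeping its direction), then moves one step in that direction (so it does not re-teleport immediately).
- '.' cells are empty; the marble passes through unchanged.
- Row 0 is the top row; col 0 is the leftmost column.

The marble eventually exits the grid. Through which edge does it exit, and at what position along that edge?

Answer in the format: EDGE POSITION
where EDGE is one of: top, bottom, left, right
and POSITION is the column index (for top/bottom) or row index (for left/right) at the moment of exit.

Answer: top 8

Derivation:
Step 1: enter (8,8), '.' pass, move up to (7,8)
Step 2: enter (7,8), '.' pass, move up to (6,8)
Step 3: enter (6,8), '.' pass, move up to (5,8)
Step 4: enter (5,8), '.' pass, move up to (4,8)
Step 5: enter (4,8), '.' pass, move up to (3,8)
Step 6: enter (3,8), '.' pass, move up to (2,8)
Step 7: enter (2,8), '.' pass, move up to (1,8)
Step 8: enter (1,8), '.' pass, move up to (0,8)
Step 9: enter (0,8), '.' pass, move up to (-1,8)
Step 10: at (-1,8) — EXIT via top edge, pos 8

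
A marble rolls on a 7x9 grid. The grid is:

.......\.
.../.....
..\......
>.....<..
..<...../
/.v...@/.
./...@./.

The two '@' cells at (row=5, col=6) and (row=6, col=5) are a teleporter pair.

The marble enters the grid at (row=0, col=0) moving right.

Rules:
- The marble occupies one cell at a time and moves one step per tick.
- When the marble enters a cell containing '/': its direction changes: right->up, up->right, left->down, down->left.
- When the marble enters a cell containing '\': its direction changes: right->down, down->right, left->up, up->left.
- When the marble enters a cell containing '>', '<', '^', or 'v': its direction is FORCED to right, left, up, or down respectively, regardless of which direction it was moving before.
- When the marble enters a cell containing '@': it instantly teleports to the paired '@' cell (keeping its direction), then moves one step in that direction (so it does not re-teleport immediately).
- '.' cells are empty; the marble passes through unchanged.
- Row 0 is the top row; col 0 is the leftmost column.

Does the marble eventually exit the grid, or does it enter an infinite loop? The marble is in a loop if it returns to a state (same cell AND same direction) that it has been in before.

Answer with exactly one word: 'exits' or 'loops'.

Step 1: enter (0,0), '.' pass, move right to (0,1)
Step 2: enter (0,1), '.' pass, move right to (0,2)
Step 3: enter (0,2), '.' pass, move right to (0,3)
Step 4: enter (0,3), '.' pass, move right to (0,4)
Step 5: enter (0,4), '.' pass, move right to (0,5)
Step 6: enter (0,5), '.' pass, move right to (0,6)
Step 7: enter (0,6), '.' pass, move right to (0,7)
Step 8: enter (0,7), '\' deflects right->down, move down to (1,7)
Step 9: enter (1,7), '.' pass, move down to (2,7)
Step 10: enter (2,7), '.' pass, move down to (3,7)
Step 11: enter (3,7), '.' pass, move down to (4,7)
Step 12: enter (4,7), '.' pass, move down to (5,7)
Step 13: enter (5,7), '/' deflects down->left, move left to (5,6)
Step 14: enter (5,6), '@' teleport (5,6)->(6,5), also enter (6,5), move left to (6,4)
Step 15: enter (6,4), '.' pass, move left to (6,3)
Step 16: enter (6,3), '.' pass, move left to (6,2)
Step 17: enter (6,2), '.' pass, move left to (6,1)
Step 18: enter (6,1), '/' deflects left->down, move down to (7,1)
Step 19: at (7,1) — EXIT via bottom edge, pos 1

Answer: exits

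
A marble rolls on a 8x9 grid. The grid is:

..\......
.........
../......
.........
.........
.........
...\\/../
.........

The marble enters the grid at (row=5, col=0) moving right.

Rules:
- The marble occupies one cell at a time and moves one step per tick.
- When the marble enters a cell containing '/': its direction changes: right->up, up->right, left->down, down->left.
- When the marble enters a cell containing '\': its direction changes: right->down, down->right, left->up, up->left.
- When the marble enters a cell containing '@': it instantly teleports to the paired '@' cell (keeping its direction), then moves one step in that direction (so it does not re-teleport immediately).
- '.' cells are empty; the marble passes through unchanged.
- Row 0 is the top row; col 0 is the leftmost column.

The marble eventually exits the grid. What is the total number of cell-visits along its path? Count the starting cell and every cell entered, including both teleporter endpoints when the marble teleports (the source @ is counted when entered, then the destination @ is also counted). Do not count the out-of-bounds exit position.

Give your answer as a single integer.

Answer: 9

Derivation:
Step 1: enter (5,0), '.' pass, move right to (5,1)
Step 2: enter (5,1), '.' pass, move right to (5,2)
Step 3: enter (5,2), '.' pass, move right to (5,3)
Step 4: enter (5,3), '.' pass, move right to (5,4)
Step 5: enter (5,4), '.' pass, move right to (5,5)
Step 6: enter (5,5), '.' pass, move right to (5,6)
Step 7: enter (5,6), '.' pass, move right to (5,7)
Step 8: enter (5,7), '.' pass, move right to (5,8)
Step 9: enter (5,8), '.' pass, move right to (5,9)
Step 10: at (5,9) — EXIT via right edge, pos 5
Path length (cell visits): 9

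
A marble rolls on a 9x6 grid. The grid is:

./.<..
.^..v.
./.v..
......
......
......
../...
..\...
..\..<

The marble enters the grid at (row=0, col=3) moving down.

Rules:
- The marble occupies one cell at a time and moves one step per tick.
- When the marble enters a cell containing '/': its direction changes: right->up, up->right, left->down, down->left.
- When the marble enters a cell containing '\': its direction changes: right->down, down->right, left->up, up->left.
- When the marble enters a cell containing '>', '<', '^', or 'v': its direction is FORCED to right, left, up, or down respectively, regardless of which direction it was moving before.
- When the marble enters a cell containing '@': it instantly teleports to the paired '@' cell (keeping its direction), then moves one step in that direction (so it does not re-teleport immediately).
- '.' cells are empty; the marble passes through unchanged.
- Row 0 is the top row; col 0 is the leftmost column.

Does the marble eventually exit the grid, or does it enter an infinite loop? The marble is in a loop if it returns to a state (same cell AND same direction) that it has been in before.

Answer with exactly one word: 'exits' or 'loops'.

Answer: loops

Derivation:
Step 1: enter (0,3), '<' forces down->left, move left to (0,2)
Step 2: enter (0,2), '.' pass, move left to (0,1)
Step 3: enter (0,1), '/' deflects left->down, move down to (1,1)
Step 4: enter (1,1), '^' forces down->up, move up to (0,1)
Step 5: enter (0,1), '/' deflects up->right, move right to (0,2)
Step 6: enter (0,2), '.' pass, move right to (0,3)
Step 7: enter (0,3), '<' forces right->left, move left to (0,2)
Step 8: at (0,2) dir=left — LOOP DETECTED (seen before)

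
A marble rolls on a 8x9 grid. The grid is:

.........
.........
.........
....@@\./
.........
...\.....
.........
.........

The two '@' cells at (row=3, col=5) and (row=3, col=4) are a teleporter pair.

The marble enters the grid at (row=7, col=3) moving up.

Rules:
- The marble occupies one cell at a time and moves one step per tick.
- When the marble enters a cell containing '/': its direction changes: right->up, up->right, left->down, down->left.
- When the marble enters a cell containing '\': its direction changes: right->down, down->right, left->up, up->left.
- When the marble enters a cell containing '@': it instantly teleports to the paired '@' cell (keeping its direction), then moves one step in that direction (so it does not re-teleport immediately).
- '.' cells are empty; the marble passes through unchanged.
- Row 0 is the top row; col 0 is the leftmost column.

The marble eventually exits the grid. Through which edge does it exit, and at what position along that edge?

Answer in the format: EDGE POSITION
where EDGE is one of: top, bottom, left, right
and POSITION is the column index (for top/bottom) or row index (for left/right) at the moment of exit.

Answer: left 5

Derivation:
Step 1: enter (7,3), '.' pass, move up to (6,3)
Step 2: enter (6,3), '.' pass, move up to (5,3)
Step 3: enter (5,3), '\' deflects up->left, move left to (5,2)
Step 4: enter (5,2), '.' pass, move left to (5,1)
Step 5: enter (5,1), '.' pass, move left to (5,0)
Step 6: enter (5,0), '.' pass, move left to (5,-1)
Step 7: at (5,-1) — EXIT via left edge, pos 5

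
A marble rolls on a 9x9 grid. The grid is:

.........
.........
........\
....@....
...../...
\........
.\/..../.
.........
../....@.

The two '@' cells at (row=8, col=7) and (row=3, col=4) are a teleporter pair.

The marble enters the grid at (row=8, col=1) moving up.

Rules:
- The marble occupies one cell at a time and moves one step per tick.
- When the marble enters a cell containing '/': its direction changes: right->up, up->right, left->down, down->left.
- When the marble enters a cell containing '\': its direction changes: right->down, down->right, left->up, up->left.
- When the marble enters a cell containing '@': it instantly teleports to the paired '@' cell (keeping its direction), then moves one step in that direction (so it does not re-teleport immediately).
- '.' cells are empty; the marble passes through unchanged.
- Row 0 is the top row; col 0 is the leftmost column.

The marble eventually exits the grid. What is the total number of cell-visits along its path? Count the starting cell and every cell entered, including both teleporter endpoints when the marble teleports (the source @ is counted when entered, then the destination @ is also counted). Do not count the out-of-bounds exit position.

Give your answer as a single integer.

Answer: 4

Derivation:
Step 1: enter (8,1), '.' pass, move up to (7,1)
Step 2: enter (7,1), '.' pass, move up to (6,1)
Step 3: enter (6,1), '\' deflects up->left, move left to (6,0)
Step 4: enter (6,0), '.' pass, move left to (6,-1)
Step 5: at (6,-1) — EXIT via left edge, pos 6
Path length (cell visits): 4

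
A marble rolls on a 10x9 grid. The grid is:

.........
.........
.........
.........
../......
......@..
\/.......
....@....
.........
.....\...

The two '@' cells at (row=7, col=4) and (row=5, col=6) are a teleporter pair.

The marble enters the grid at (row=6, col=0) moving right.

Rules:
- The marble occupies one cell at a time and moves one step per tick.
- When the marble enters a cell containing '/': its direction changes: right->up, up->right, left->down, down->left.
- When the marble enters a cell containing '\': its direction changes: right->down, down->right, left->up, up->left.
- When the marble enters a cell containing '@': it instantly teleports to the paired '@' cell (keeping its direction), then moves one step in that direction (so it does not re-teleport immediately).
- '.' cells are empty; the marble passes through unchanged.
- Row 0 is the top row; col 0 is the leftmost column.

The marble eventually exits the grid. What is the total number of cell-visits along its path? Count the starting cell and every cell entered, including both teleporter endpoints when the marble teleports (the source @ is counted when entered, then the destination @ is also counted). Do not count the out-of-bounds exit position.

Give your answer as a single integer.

Answer: 4

Derivation:
Step 1: enter (6,0), '\' deflects right->down, move down to (7,0)
Step 2: enter (7,0), '.' pass, move down to (8,0)
Step 3: enter (8,0), '.' pass, move down to (9,0)
Step 4: enter (9,0), '.' pass, move down to (10,0)
Step 5: at (10,0) — EXIT via bottom edge, pos 0
Path length (cell visits): 4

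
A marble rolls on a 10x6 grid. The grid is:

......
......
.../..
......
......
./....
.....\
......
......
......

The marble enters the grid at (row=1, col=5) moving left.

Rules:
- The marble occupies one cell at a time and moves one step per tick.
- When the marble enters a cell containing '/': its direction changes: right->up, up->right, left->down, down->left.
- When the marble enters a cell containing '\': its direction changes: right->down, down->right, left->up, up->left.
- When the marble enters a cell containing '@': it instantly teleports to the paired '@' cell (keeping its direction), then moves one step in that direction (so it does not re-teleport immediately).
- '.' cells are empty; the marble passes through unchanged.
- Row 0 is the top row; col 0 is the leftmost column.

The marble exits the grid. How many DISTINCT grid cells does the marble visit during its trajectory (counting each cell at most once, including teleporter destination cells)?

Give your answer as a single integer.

Answer: 6

Derivation:
Step 1: enter (1,5), '.' pass, move left to (1,4)
Step 2: enter (1,4), '.' pass, move left to (1,3)
Step 3: enter (1,3), '.' pass, move left to (1,2)
Step 4: enter (1,2), '.' pass, move left to (1,1)
Step 5: enter (1,1), '.' pass, move left to (1,0)
Step 6: enter (1,0), '.' pass, move left to (1,-1)
Step 7: at (1,-1) — EXIT via left edge, pos 1
Distinct cells visited: 6 (path length 6)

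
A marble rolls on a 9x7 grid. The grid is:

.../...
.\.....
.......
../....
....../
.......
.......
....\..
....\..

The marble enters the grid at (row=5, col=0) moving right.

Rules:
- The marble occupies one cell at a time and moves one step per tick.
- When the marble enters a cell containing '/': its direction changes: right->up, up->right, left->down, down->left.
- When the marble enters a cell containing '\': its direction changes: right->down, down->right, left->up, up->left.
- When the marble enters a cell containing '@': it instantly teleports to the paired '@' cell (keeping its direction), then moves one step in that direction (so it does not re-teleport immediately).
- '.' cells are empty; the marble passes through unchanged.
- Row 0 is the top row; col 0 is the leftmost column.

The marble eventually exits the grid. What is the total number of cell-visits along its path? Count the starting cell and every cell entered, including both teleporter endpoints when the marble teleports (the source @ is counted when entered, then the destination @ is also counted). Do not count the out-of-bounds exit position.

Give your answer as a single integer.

Step 1: enter (5,0), '.' pass, move right to (5,1)
Step 2: enter (5,1), '.' pass, move right to (5,2)
Step 3: enter (5,2), '.' pass, move right to (5,3)
Step 4: enter (5,3), '.' pass, move right to (5,4)
Step 5: enter (5,4), '.' pass, move right to (5,5)
Step 6: enter (5,5), '.' pass, move right to (5,6)
Step 7: enter (5,6), '.' pass, move right to (5,7)
Step 8: at (5,7) — EXIT via right edge, pos 5
Path length (cell visits): 7

Answer: 7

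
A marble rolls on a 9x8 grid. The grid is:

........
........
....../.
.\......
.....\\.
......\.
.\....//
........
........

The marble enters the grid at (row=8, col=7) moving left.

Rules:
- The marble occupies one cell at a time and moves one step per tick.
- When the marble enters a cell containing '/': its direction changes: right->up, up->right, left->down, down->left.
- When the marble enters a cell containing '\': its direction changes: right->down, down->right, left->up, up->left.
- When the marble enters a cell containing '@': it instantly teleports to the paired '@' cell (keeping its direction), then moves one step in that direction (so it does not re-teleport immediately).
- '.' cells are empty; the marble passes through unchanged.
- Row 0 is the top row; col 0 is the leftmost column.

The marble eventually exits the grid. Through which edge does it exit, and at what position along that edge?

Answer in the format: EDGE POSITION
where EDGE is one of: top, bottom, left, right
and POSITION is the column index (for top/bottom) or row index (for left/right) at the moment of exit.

Step 1: enter (8,7), '.' pass, move left to (8,6)
Step 2: enter (8,6), '.' pass, move left to (8,5)
Step 3: enter (8,5), '.' pass, move left to (8,4)
Step 4: enter (8,4), '.' pass, move left to (8,3)
Step 5: enter (8,3), '.' pass, move left to (8,2)
Step 6: enter (8,2), '.' pass, move left to (8,1)
Step 7: enter (8,1), '.' pass, move left to (8,0)
Step 8: enter (8,0), '.' pass, move left to (8,-1)
Step 9: at (8,-1) — EXIT via left edge, pos 8

Answer: left 8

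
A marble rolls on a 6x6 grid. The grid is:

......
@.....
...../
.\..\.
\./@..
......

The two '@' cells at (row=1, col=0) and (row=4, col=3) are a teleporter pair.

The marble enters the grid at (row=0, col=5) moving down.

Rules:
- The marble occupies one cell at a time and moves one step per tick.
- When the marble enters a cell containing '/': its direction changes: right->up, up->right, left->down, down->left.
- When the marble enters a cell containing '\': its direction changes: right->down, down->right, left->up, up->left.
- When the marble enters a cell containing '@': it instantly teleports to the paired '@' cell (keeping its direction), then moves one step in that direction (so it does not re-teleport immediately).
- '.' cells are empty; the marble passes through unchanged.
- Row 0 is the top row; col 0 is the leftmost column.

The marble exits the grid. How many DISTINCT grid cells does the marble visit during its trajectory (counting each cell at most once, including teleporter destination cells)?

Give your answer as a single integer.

Step 1: enter (0,5), '.' pass, move down to (1,5)
Step 2: enter (1,5), '.' pass, move down to (2,5)
Step 3: enter (2,5), '/' deflects down->left, move left to (2,4)
Step 4: enter (2,4), '.' pass, move left to (2,3)
Step 5: enter (2,3), '.' pass, move left to (2,2)
Step 6: enter (2,2), '.' pass, move left to (2,1)
Step 7: enter (2,1), '.' pass, move left to (2,0)
Step 8: enter (2,0), '.' pass, move left to (2,-1)
Step 9: at (2,-1) — EXIT via left edge, pos 2
Distinct cells visited: 8 (path length 8)

Answer: 8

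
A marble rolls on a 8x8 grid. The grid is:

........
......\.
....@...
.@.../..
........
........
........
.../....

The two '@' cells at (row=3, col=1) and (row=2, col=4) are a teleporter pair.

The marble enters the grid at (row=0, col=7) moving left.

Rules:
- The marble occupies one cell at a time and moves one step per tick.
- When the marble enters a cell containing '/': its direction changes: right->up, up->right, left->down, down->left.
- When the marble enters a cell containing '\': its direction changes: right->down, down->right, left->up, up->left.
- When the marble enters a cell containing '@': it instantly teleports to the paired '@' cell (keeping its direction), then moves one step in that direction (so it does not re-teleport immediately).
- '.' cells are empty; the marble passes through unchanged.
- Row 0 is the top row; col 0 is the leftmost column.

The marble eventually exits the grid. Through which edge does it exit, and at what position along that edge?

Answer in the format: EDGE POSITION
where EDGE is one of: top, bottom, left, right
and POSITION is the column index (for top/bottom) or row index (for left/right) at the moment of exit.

Answer: left 0

Derivation:
Step 1: enter (0,7), '.' pass, move left to (0,6)
Step 2: enter (0,6), '.' pass, move left to (0,5)
Step 3: enter (0,5), '.' pass, move left to (0,4)
Step 4: enter (0,4), '.' pass, move left to (0,3)
Step 5: enter (0,3), '.' pass, move left to (0,2)
Step 6: enter (0,2), '.' pass, move left to (0,1)
Step 7: enter (0,1), '.' pass, move left to (0,0)
Step 8: enter (0,0), '.' pass, move left to (0,-1)
Step 9: at (0,-1) — EXIT via left edge, pos 0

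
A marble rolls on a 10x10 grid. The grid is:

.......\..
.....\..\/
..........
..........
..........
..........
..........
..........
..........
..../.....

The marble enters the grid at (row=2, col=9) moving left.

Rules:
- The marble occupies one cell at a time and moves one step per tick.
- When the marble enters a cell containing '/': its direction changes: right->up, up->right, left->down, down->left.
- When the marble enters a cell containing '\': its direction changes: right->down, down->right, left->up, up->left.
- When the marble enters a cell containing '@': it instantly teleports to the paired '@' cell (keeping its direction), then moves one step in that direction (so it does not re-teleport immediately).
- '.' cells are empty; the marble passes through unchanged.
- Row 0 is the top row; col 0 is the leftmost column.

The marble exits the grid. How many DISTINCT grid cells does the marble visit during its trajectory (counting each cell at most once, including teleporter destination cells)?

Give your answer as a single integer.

Step 1: enter (2,9), '.' pass, move left to (2,8)
Step 2: enter (2,8), '.' pass, move left to (2,7)
Step 3: enter (2,7), '.' pass, move left to (2,6)
Step 4: enter (2,6), '.' pass, move left to (2,5)
Step 5: enter (2,5), '.' pass, move left to (2,4)
Step 6: enter (2,4), '.' pass, move left to (2,3)
Step 7: enter (2,3), '.' pass, move left to (2,2)
Step 8: enter (2,2), '.' pass, move left to (2,1)
Step 9: enter (2,1), '.' pass, move left to (2,0)
Step 10: enter (2,0), '.' pass, move left to (2,-1)
Step 11: at (2,-1) — EXIT via left edge, pos 2
Distinct cells visited: 10 (path length 10)

Answer: 10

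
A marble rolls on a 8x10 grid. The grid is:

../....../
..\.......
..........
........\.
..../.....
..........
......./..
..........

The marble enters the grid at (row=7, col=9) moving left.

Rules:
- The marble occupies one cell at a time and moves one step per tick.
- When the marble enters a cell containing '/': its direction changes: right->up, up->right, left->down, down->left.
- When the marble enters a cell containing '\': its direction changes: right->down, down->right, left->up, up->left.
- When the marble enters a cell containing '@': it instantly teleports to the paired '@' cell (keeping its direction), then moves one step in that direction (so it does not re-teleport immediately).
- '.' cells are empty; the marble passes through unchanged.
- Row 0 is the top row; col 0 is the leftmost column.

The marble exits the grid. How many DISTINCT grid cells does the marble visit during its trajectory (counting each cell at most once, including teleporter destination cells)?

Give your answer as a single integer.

Step 1: enter (7,9), '.' pass, move left to (7,8)
Step 2: enter (7,8), '.' pass, move left to (7,7)
Step 3: enter (7,7), '.' pass, move left to (7,6)
Step 4: enter (7,6), '.' pass, move left to (7,5)
Step 5: enter (7,5), '.' pass, move left to (7,4)
Step 6: enter (7,4), '.' pass, move left to (7,3)
Step 7: enter (7,3), '.' pass, move left to (7,2)
Step 8: enter (7,2), '.' pass, move left to (7,1)
Step 9: enter (7,1), '.' pass, move left to (7,0)
Step 10: enter (7,0), '.' pass, move left to (7,-1)
Step 11: at (7,-1) — EXIT via left edge, pos 7
Distinct cells visited: 10 (path length 10)

Answer: 10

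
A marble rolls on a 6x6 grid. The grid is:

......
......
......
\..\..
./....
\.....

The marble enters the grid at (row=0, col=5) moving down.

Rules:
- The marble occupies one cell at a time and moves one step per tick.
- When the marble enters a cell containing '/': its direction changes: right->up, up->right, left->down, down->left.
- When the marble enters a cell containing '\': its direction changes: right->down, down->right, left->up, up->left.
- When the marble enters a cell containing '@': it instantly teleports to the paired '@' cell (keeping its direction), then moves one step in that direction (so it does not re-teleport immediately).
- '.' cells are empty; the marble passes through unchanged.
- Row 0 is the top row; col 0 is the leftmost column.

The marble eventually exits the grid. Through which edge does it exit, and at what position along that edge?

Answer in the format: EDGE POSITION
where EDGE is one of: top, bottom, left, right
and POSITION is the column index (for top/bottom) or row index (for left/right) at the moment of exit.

Answer: bottom 5

Derivation:
Step 1: enter (0,5), '.' pass, move down to (1,5)
Step 2: enter (1,5), '.' pass, move down to (2,5)
Step 3: enter (2,5), '.' pass, move down to (3,5)
Step 4: enter (3,5), '.' pass, move down to (4,5)
Step 5: enter (4,5), '.' pass, move down to (5,5)
Step 6: enter (5,5), '.' pass, move down to (6,5)
Step 7: at (6,5) — EXIT via bottom edge, pos 5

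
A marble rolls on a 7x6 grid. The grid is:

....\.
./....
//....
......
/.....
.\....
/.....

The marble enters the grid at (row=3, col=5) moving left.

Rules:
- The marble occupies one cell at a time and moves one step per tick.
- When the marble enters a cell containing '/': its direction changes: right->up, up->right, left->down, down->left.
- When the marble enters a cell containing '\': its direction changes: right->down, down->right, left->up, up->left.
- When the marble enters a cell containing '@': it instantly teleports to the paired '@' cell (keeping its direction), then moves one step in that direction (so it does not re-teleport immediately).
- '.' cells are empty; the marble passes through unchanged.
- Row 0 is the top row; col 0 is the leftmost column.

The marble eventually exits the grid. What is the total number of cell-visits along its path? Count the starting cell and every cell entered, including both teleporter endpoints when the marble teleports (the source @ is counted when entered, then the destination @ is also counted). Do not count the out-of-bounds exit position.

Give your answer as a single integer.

Answer: 6

Derivation:
Step 1: enter (3,5), '.' pass, move left to (3,4)
Step 2: enter (3,4), '.' pass, move left to (3,3)
Step 3: enter (3,3), '.' pass, move left to (3,2)
Step 4: enter (3,2), '.' pass, move left to (3,1)
Step 5: enter (3,1), '.' pass, move left to (3,0)
Step 6: enter (3,0), '.' pass, move left to (3,-1)
Step 7: at (3,-1) — EXIT via left edge, pos 3
Path length (cell visits): 6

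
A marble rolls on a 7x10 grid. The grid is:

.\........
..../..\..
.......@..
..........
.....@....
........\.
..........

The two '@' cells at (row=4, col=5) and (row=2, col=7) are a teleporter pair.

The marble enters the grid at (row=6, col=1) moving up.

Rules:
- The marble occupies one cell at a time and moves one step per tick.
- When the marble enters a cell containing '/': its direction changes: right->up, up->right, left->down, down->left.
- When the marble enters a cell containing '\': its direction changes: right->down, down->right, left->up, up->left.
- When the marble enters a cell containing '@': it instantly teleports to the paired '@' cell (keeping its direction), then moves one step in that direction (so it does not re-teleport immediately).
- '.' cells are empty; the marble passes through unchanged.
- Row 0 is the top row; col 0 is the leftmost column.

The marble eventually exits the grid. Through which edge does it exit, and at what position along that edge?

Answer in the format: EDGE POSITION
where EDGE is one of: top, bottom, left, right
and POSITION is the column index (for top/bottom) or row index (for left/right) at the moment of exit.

Answer: left 0

Derivation:
Step 1: enter (6,1), '.' pass, move up to (5,1)
Step 2: enter (5,1), '.' pass, move up to (4,1)
Step 3: enter (4,1), '.' pass, move up to (3,1)
Step 4: enter (3,1), '.' pass, move up to (2,1)
Step 5: enter (2,1), '.' pass, move up to (1,1)
Step 6: enter (1,1), '.' pass, move up to (0,1)
Step 7: enter (0,1), '\' deflects up->left, move left to (0,0)
Step 8: enter (0,0), '.' pass, move left to (0,-1)
Step 9: at (0,-1) — EXIT via left edge, pos 0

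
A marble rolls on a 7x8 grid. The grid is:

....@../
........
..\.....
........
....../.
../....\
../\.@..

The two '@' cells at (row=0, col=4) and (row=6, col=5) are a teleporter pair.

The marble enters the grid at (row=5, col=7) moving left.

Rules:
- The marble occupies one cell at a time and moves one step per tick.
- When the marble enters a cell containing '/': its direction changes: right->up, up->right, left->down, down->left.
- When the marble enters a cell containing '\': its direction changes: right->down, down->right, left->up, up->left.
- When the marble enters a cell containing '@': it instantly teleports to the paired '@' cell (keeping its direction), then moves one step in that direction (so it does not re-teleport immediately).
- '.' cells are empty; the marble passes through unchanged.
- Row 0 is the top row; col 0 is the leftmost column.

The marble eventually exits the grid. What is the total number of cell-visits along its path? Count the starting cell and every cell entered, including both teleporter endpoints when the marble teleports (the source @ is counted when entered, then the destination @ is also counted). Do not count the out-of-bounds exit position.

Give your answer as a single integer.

Step 1: enter (5,7), '\' deflects left->up, move up to (4,7)
Step 2: enter (4,7), '.' pass, move up to (3,7)
Step 3: enter (3,7), '.' pass, move up to (2,7)
Step 4: enter (2,7), '.' pass, move up to (1,7)
Step 5: enter (1,7), '.' pass, move up to (0,7)
Step 6: enter (0,7), '/' deflects up->right, move right to (0,8)
Step 7: at (0,8) — EXIT via right edge, pos 0
Path length (cell visits): 6

Answer: 6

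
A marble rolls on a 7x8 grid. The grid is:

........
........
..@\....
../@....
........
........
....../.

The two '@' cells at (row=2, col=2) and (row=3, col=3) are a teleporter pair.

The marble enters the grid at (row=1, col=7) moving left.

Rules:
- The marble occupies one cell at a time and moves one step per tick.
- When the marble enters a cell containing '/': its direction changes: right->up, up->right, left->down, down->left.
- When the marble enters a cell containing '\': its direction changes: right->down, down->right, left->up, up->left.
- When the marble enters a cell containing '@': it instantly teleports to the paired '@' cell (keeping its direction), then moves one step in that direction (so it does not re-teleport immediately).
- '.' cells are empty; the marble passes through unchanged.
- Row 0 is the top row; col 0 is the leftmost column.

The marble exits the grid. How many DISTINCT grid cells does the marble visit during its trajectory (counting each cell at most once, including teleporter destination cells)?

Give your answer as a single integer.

Answer: 8

Derivation:
Step 1: enter (1,7), '.' pass, move left to (1,6)
Step 2: enter (1,6), '.' pass, move left to (1,5)
Step 3: enter (1,5), '.' pass, move left to (1,4)
Step 4: enter (1,4), '.' pass, move left to (1,3)
Step 5: enter (1,3), '.' pass, move left to (1,2)
Step 6: enter (1,2), '.' pass, move left to (1,1)
Step 7: enter (1,1), '.' pass, move left to (1,0)
Step 8: enter (1,0), '.' pass, move left to (1,-1)
Step 9: at (1,-1) — EXIT via left edge, pos 1
Distinct cells visited: 8 (path length 8)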